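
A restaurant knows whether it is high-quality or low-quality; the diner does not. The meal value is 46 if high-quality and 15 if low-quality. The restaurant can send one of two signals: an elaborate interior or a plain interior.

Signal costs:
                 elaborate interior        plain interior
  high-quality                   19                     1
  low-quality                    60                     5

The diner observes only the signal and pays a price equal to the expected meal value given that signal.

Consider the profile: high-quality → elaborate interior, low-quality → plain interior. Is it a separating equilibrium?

Under separation the diner infers type exactly: elaborate interior → high-quality (pays 46), plain interior → low-quality (pays 15).
High-quality: elaborate interior gives 46 − 19 = 27; plain interior gives 15 − 1 = 14. No deviation. ✓
Low-quality: plain interior gives 15 − 5 = 10; elaborate interior gives 46 − 60 = -14. No deviation. ✓
Both incentive constraints hold.

Yes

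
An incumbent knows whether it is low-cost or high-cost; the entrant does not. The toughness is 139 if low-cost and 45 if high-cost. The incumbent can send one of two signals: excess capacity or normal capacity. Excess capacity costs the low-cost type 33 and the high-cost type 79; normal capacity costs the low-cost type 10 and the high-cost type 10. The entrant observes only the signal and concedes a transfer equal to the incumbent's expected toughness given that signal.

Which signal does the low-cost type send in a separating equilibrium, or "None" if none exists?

Try low-cost → excess capacity, high-cost → normal capacity:
  If types separate, excess capacity earns payment 139 and normal capacity earns 45.
  Low-cost: excess capacity gives 139 − 33 = 106; normal capacity gives 45 − 10 = 35. No deviation. ✓
  High-cost: normal capacity gives 45 − 10 = 35; excess capacity gives 139 − 79 = 60. Would deviate. ✗
Try low-cost → normal capacity, high-cost → excess capacity:
  If types separate, normal capacity earns payment 139 and excess capacity earns 45.
  Low-cost: normal capacity gives 139 − 10 = 129; excess capacity gives 45 − 33 = 12. No deviation. ✓
  High-cost: excess capacity gives 45 − 79 = -34; normal capacity gives 139 − 10 = 129. Would deviate. ✗
Neither assignment is incentive-compatible.

None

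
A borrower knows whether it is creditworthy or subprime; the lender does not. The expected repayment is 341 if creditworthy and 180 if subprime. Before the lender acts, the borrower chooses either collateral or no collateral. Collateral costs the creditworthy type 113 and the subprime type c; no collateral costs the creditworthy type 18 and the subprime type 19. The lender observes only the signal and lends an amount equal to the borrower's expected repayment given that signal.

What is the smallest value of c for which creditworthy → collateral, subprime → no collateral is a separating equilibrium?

Under separation: collateral → creditworthy (pays 341); no collateral → subprime (pays 180).
Creditworthy: 341 − 113 = 228 ≥ 180 − 18 = 162. Holds regardless of c. ✓
Subprime: 180 − 19 ≥ 341 − c, so c ≥ 341 − 161 = 180.

180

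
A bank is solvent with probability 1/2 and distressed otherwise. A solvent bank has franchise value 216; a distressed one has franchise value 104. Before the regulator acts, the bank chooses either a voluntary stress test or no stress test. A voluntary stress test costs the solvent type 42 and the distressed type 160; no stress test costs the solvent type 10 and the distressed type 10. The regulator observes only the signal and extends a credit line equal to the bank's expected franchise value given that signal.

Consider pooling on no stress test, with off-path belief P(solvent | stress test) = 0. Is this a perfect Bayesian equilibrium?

On the equilibrium path (no stress test) the regulator holds the prior 1/2 and pays 1/2·216 + 1/2·104 = 160. Off-path (stress test) belief 0 gives 0·216 + 1·104 = 104.
Solvent: no stress test gives 160 − 10 = 150; stress test gives 104 − 42 = 62. Stays. ✓
Distressed: no stress test gives 160 − 10 = 150; stress test gives 104 − 160 = -56. Stays. ✓
Beliefs are Bayes-consistent on-path and both types best-respond.

Yes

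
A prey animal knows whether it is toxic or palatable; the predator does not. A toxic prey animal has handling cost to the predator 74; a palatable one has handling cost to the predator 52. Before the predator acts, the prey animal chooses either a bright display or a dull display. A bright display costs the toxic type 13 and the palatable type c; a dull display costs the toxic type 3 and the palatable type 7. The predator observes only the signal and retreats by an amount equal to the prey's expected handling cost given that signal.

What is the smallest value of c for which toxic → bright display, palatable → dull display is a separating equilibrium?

Under separation: bright display → toxic (pays 74); dull display → palatable (pays 52).
Toxic: 74 − 13 = 61 ≥ 52 − 3 = 49. Holds regardless of c. ✓
Palatable: 52 − 7 ≥ 74 − c, so c ≥ 74 − 45 = 29.

29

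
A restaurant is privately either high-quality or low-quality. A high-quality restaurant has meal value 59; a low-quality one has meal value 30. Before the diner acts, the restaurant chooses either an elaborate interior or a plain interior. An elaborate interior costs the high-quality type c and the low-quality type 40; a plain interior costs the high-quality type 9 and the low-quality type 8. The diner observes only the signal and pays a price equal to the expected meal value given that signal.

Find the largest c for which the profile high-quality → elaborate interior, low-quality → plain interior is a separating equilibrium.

38

Under separation: elaborate interior → high-quality (pays 59); plain interior → low-quality (pays 30).
Low-quality: 30 − 8 = 22 ≥ 59 − 40 = 19. Holds regardless of c. ✓
High-quality: 59 − c ≥ 30 − 9, so c ≤ 59 − 21 = 38.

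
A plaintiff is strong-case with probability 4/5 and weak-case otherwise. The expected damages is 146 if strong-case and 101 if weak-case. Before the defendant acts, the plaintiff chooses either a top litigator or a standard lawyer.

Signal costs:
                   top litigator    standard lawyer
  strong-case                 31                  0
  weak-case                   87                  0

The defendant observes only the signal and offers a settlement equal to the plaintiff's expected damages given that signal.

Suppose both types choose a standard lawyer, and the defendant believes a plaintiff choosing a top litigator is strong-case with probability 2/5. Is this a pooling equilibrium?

Yes

At the pooled signal (standard lawyer) the defendant holds the prior 4/5 and pays 4/5·146 + 1/5·101 = 137. Off-path (top litigator) belief 2/5 gives 2/5·146 + 3/5·101 = 119.
Strong-case: standard lawyer gives 137 − 0 = 137; top litigator gives 119 − 31 = 88. Stays. ✓
Weak-case: standard lawyer gives 137 − 0 = 137; top litigator gives 119 − 87 = 32. Stays. ✓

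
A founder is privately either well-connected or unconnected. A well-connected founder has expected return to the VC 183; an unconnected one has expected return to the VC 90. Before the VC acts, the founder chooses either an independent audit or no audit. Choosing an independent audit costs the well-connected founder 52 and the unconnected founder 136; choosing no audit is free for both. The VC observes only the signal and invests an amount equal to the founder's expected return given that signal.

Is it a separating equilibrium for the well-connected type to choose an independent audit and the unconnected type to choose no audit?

If types separate, audit earns payment 183 and no audit earns 90.
Well-connected: audit gives 183 − 52 = 131; no audit gives 90 − 0 = 90. No deviation. ✓
Unconnected: no audit gives 90 − 0 = 90; audit gives 183 − 136 = 47. No deviation. ✓
Both incentive constraints hold.

Yes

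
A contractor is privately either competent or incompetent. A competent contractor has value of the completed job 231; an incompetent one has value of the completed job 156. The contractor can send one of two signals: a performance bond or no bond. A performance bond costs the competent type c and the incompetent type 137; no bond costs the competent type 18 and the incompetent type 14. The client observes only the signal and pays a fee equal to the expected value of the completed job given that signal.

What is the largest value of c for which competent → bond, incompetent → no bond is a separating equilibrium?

93

Under separation: bond → competent (pays 231); no bond → incompetent (pays 156).
Incompetent: 156 − 14 = 142 ≥ 231 − 137 = 94. Holds regardless of c. ✓
Competent: 231 − c ≥ 156 − 18, so c ≤ 231 − 138 = 93.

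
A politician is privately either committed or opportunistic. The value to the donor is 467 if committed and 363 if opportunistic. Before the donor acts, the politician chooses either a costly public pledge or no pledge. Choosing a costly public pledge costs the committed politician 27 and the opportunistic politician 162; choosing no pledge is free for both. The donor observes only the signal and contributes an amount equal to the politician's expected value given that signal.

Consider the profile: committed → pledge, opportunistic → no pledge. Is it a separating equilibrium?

Yes

Under separation the donor infers type exactly: pledge → committed (pays 467), no pledge → opportunistic (pays 363).
Committed: pledge gives 467 − 27 = 440; no pledge gives 363 − 0 = 363. No deviation. ✓
Opportunistic: no pledge gives 363 − 0 = 363; pledge gives 467 − 162 = 305. No deviation. ✓
Neither type gains from mimicking the other.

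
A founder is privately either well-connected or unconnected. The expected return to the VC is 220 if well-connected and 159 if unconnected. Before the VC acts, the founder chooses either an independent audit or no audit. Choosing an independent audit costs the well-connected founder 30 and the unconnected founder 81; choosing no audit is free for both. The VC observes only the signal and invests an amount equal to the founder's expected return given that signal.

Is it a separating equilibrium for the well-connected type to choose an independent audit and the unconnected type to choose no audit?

If types separate, audit earns payment 220 and no audit earns 159.
Well-connected: audit gives 220 − 30 = 190; no audit gives 159 − 0 = 159. No deviation. ✓
Unconnected: no audit gives 159 − 0 = 159; audit gives 220 − 81 = 139. No deviation. ✓
Neither type gains from mimicking the other.

Yes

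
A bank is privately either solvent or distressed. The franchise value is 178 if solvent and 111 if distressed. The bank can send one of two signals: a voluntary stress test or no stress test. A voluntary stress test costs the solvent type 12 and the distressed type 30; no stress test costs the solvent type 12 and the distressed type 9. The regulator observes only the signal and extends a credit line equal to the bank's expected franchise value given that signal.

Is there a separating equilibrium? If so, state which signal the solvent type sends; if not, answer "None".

Try solvent → stress test, distressed → no stress test:
  If types separate, stress test earns payment 178 and no stress test earns 111.
  Solvent: stress test gives 178 − 12 = 166; no stress test gives 111 − 12 = 99. No deviation. ✓
  Distressed: no stress test gives 111 − 9 = 102; stress test gives 178 − 30 = 148. Would deviate. ✗
Try solvent → no stress test, distressed → stress test:
  If types separate, no stress test earns payment 178 and stress test earns 111.
  Solvent: no stress test gives 178 − 12 = 166; stress test gives 111 − 12 = 99. No deviation. ✓
  Distressed: stress test gives 111 − 30 = 81; no stress test gives 178 − 9 = 169. Would deviate. ✗
Neither assignment is incentive-compatible.

None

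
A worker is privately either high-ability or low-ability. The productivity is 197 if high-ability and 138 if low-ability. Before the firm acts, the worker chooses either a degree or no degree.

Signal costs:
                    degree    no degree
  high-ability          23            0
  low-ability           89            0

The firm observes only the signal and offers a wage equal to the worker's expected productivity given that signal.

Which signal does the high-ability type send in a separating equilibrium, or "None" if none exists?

degree

Try high-ability → degree, low-ability → no degree:
  Under separation the firm infers type exactly: degree → high-ability (pays 197), no degree → low-ability (pays 138).
  High-ability: degree gives 197 − 23 = 174; no degree gives 138 − 0 = 138. No deviation. ✓
  Low-ability: no degree gives 138 − 0 = 138; degree gives 197 − 89 = 108. No deviation. ✓
Both hold — the high-ability type sends degree.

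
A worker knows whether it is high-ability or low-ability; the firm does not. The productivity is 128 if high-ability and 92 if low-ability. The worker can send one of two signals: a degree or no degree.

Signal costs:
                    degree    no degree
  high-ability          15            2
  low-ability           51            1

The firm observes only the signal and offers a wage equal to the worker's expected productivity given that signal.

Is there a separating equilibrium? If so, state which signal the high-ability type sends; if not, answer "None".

Try high-ability → degree, low-ability → no degree:
  Under separation the firm infers type exactly: degree → high-ability (pays 128), no degree → low-ability (pays 92).
  High-ability: degree gives 128 − 15 = 113; no degree gives 92 − 2 = 90. No deviation. ✓
  Low-ability: no degree gives 92 − 1 = 91; degree gives 128 − 51 = 77. No deviation. ✓
Both hold — the high-ability type sends degree.

degree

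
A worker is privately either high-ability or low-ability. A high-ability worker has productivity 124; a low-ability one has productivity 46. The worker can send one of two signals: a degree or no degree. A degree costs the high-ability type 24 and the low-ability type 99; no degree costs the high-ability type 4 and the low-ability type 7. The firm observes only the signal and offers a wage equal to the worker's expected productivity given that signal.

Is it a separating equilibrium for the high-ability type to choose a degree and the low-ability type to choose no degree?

Under separation the firm infers type exactly: degree → high-ability (pays 124), no degree → low-ability (pays 46).
High-ability: degree gives 124 − 24 = 100; no degree gives 46 − 4 = 42. No deviation. ✓
Low-ability: no degree gives 46 − 7 = 39; degree gives 124 − 99 = 25. No deviation. ✓
Both incentive constraints hold.

Yes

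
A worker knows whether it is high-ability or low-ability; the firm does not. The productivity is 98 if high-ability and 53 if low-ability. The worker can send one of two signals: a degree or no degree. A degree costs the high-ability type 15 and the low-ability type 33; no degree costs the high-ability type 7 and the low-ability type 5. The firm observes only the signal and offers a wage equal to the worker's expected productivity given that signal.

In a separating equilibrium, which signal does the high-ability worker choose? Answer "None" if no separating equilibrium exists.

None

Try high-ability → degree, low-ability → no degree:
  If types separate, degree earns payment 98 and no degree earns 53.
  High-ability: degree gives 98 − 15 = 83; no degree gives 53 − 7 = 46. No deviation. ✓
  Low-ability: no degree gives 53 − 5 = 48; degree gives 98 − 33 = 65. Would deviate. ✗
Try high-ability → no degree, low-ability → degree:
  If types separate, no degree earns payment 98 and degree earns 53.
  High-ability: no degree gives 98 − 7 = 91; degree gives 53 − 15 = 38. No deviation. ✓
  Low-ability: degree gives 53 − 33 = 20; no degree gives 98 − 5 = 93. Would deviate. ✗
Neither assignment is incentive-compatible.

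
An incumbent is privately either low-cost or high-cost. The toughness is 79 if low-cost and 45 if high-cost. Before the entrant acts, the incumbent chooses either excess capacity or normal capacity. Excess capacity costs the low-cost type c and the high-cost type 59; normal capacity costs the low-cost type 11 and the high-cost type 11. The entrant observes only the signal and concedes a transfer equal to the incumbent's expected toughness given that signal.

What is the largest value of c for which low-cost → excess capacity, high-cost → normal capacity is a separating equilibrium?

Under separation: excess capacity → low-cost (pays 79); normal capacity → high-cost (pays 45).
High-cost: 45 − 11 = 34 ≥ 79 − 59 = 20. Holds regardless of c. ✓
Low-cost: 79 − c ≥ 45 − 11, so c ≤ 79 − 34 = 45.

45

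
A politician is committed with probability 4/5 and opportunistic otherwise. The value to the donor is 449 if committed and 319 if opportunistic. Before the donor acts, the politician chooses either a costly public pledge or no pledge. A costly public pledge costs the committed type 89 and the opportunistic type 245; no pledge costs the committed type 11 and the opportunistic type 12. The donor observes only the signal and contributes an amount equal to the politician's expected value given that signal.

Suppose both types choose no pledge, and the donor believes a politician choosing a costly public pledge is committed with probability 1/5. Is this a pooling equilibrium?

On the equilibrium path (no pledge) the donor holds the prior 4/5 and pays 4/5·449 + 1/5·319 = 423. Off-path (pledge) belief 1/5 gives 1/5·449 + 4/5·319 = 345.
Committed: no pledge gives 423 − 11 = 412; pledge gives 345 − 89 = 256. Stays. ✓
Opportunistic: no pledge gives 423 − 12 = 411; pledge gives 345 − 245 = 100. Stays. ✓
Beliefs are Bayes-consistent on-path and both types best-respond.

Yes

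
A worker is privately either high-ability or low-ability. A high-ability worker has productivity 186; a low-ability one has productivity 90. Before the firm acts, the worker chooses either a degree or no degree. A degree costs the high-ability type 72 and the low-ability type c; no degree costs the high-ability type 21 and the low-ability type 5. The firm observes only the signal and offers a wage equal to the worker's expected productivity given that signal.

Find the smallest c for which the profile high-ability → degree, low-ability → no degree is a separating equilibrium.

101

Under separation: degree → high-ability (pays 186); no degree → low-ability (pays 90).
High-ability: 186 − 72 = 114 ≥ 90 − 21 = 69. Holds regardless of c. ✓
Low-ability: 90 − 5 ≥ 186 − c, so c ≥ 186 − 85 = 101.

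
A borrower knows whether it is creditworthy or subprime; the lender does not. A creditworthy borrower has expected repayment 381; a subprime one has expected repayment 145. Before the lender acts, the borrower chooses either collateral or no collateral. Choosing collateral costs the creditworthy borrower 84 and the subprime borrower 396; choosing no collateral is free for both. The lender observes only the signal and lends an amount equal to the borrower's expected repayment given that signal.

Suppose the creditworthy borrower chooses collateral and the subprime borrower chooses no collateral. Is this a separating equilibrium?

Yes

If types separate, collateral earns payment 381 and no collateral earns 145.
Creditworthy: collateral gives 381 − 84 = 297; no collateral gives 145 − 0 = 145. No deviation. ✓
Subprime: no collateral gives 145 − 0 = 145; collateral gives 381 − 396 = -15. No deviation. ✓
Both incentive constraints hold.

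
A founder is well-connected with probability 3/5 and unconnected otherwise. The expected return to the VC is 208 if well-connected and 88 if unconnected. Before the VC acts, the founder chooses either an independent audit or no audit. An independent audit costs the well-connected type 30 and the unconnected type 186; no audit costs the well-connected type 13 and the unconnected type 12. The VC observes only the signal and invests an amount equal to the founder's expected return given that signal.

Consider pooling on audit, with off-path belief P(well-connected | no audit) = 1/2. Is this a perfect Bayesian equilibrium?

On the equilibrium path (audit) the VC holds the prior 3/5 and pays 3/5·208 + 2/5·88 = 160. Off-path (no audit) belief 1/2 gives 1/2·208 + 1/2·88 = 148.
Well-connected: audit gives 160 − 30 = 130; no audit gives 148 − 13 = 135. Deviates. ✗
Unconnected: audit gives 160 − 186 = -26; no audit gives 148 − 12 = 136. Deviates. ✗

No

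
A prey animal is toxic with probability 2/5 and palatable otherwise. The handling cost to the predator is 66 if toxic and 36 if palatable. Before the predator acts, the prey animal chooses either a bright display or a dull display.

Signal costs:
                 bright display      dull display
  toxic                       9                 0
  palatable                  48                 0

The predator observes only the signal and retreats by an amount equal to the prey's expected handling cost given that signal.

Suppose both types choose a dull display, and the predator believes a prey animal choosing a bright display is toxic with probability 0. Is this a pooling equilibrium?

At the pooled signal (dull display) the predator holds the prior 2/5 and pays 2/5·66 + 3/5·36 = 48. Off-path (bright display) belief 0 gives 0·66 + 1·36 = 36.
Toxic: dull display gives 48 − 0 = 48; bright display gives 36 − 9 = 27. Stays. ✓
Palatable: dull display gives 48 − 0 = 48; bright display gives 36 − 48 = -12. Stays. ✓

Yes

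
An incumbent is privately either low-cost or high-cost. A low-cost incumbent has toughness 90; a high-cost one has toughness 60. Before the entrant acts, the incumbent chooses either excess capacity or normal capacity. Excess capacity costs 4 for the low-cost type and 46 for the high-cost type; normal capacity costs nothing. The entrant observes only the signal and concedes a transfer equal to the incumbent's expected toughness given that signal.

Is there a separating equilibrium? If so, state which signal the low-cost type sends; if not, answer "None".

Try low-cost → excess capacity, high-cost → normal capacity:
  If types separate, excess capacity earns payment 90 and normal capacity earns 60.
  Low-cost: excess capacity gives 90 − 4 = 86; normal capacity gives 60 − 0 = 60. No deviation. ✓
  High-cost: normal capacity gives 60 − 0 = 60; excess capacity gives 90 − 46 = 44. No deviation. ✓
Both hold — the low-cost type sends excess capacity.

excess capacity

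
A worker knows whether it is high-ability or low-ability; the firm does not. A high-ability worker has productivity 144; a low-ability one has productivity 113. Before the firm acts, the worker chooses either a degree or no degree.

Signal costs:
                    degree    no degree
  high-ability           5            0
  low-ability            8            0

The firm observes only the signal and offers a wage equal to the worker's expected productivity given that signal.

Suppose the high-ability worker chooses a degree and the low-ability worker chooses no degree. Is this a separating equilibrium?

No

Under separation the firm infers type exactly: degree → high-ability (pays 144), no degree → low-ability (pays 113).
High-ability: degree gives 144 − 5 = 139; no degree gives 113 − 0 = 113. No deviation. ✓
Low-ability: no degree gives 113 − 0 = 113; degree gives 144 − 8 = 136. Would deviate. ✗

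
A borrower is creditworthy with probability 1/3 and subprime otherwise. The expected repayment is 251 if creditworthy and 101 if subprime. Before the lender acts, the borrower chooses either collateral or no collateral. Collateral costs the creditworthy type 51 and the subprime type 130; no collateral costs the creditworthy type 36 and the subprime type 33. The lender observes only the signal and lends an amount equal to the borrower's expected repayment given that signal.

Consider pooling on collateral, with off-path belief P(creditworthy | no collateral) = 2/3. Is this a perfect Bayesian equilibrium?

On the equilibrium path (collateral) the lender holds the prior 1/3 and pays 1/3·251 + 2/3·101 = 151. Off-path (no collateral) belief 2/3 gives 2/3·251 + 1/3·101 = 201.
Creditworthy: collateral gives 151 − 51 = 100; no collateral gives 201 − 36 = 165. Deviates. ✗
Subprime: collateral gives 151 − 130 = 21; no collateral gives 201 − 33 = 168. Deviates. ✗

No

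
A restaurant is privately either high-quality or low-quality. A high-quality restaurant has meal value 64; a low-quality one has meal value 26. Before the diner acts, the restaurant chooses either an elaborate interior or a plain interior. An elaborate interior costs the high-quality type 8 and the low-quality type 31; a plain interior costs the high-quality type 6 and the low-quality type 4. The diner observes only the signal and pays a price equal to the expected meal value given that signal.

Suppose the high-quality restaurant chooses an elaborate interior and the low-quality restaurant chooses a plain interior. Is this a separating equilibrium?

No

If types separate, elaborate interior earns payment 64 and plain interior earns 26.
High-quality: elaborate interior gives 64 − 8 = 56; plain interior gives 26 − 6 = 20. No deviation. ✓
Low-quality: plain interior gives 26 − 4 = 22; elaborate interior gives 64 − 31 = 33. Would deviate. ✗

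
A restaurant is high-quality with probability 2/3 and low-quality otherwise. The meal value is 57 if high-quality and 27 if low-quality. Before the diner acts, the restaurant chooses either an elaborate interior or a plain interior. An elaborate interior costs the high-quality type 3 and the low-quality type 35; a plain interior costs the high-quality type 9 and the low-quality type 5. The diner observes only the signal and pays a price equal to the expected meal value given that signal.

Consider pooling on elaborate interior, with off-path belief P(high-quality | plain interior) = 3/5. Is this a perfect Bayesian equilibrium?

No

At the pooled signal (elaborate interior) the diner holds the prior 2/3 and pays 2/3·57 + 1/3·27 = 47. Off-path (plain interior) belief 3/5 gives 3/5·57 + 2/5·27 = 45.
High-quality: elaborate interior gives 47 − 3 = 44; plain interior gives 45 − 9 = 36. Stays. ✓
Low-quality: elaborate interior gives 47 − 35 = 12; plain interior gives 45 − 5 = 40. Deviates. ✗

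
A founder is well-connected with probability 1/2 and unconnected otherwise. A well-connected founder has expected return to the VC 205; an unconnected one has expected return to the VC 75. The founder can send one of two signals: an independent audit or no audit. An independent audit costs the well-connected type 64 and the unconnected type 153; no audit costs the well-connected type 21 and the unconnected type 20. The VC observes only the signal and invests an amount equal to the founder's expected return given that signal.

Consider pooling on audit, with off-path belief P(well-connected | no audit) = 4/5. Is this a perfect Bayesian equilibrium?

No

On the equilibrium path (audit) the VC holds the prior 1/2 and pays 1/2·205 + 1/2·75 = 140. Off-path (no audit) belief 4/5 gives 4/5·205 + 1/5·75 = 179.
Well-connected: audit gives 140 − 64 = 76; no audit gives 179 − 21 = 158. Deviates. ✗
Unconnected: audit gives 140 − 153 = -13; no audit gives 179 − 20 = 159. Deviates. ✗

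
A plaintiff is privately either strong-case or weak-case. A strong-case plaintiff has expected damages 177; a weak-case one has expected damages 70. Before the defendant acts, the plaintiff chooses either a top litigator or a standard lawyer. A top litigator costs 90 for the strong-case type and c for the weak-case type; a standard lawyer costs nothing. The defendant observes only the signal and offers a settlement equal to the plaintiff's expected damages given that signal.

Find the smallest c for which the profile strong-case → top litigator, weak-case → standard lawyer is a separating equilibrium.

107

Under separation: top litigator → strong-case (pays 177); standard lawyer → weak-case (pays 70).
Strong-case: 177 − 90 = 87 ≥ 70 − 0 = 70. Holds regardless of c. ✓
Weak-case: 70 − 0 ≥ 177 − c, so c ≥ 177 − 70 = 107.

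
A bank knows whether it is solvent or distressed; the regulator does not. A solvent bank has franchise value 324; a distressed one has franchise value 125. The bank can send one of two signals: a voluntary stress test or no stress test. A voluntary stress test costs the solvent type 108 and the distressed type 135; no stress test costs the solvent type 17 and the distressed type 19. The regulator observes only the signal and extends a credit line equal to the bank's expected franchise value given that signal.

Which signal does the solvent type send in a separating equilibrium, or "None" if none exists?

Try solvent → stress test, distressed → no stress test:
  Under separation the regulator infers type exactly: stress test → solvent (pays 324), no stress test → distressed (pays 125).
  Solvent: stress test gives 324 − 108 = 216; no stress test gives 125 − 17 = 108. No deviation. ✓
  Distressed: no stress test gives 125 − 19 = 106; stress test gives 324 − 135 = 189. Would deviate. ✗
Try solvent → no stress test, distressed → stress test:
  Under separation the regulator infers type exactly: no stress test → solvent (pays 324), stress test → distressed (pays 125).
  Solvent: no stress test gives 324 − 17 = 307; stress test gives 125 − 108 = 17. No deviation. ✓
  Distressed: stress test gives 125 − 135 = -10; no stress test gives 324 − 19 = 305. Would deviate. ✗
Neither assignment is incentive-compatible.

None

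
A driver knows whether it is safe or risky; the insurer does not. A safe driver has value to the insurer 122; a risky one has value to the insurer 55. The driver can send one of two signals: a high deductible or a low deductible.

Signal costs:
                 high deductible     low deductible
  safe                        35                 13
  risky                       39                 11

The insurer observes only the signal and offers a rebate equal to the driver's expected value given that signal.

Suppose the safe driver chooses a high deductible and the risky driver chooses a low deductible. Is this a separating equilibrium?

No

If types separate, high deductible earns payment 122 and low deductible earns 55.
Safe: high deductible gives 122 − 35 = 87; low deductible gives 55 − 13 = 42. No deviation. ✓
Risky: low deductible gives 55 − 11 = 44; high deductible gives 122 − 39 = 83. Would deviate. ✗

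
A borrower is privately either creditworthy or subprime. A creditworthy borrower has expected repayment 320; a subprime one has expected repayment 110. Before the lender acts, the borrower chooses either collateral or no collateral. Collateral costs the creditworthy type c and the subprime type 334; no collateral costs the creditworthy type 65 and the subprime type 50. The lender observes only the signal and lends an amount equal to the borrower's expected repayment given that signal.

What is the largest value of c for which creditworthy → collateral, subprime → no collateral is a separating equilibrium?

Under separation: collateral → creditworthy (pays 320); no collateral → subprime (pays 110).
Subprime: 110 − 50 = 60 ≥ 320 − 334 = -14. Holds regardless of c. ✓
Creditworthy: 320 − c ≥ 110 − 65, so c ≤ 320 − 45 = 275.

275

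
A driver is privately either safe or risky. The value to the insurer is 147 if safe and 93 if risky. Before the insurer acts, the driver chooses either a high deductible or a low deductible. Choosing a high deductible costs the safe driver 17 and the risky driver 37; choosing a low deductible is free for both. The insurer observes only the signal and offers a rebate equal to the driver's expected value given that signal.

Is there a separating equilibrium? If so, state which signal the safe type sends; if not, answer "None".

None

Try safe → high deductible, risky → low deductible:
  If types separate, high deductible earns payment 147 and low deductible earns 93.
  Safe: high deductible gives 147 − 17 = 130; low deductible gives 93 − 0 = 93. No deviation. ✓
  Risky: low deductible gives 93 − 0 = 93; high deductible gives 147 − 37 = 110. Would deviate. ✗
Try safe → low deductible, risky → high deductible:
  If types separate, low deductible earns payment 147 and high deductible earns 93.
  Safe: low deductible gives 147 − 0 = 147; high deductible gives 93 − 17 = 76. No deviation. ✓
  Risky: high deductible gives 93 − 37 = 56; low deductible gives 147 − 0 = 147. Would deviate. ✗
Neither assignment is incentive-compatible.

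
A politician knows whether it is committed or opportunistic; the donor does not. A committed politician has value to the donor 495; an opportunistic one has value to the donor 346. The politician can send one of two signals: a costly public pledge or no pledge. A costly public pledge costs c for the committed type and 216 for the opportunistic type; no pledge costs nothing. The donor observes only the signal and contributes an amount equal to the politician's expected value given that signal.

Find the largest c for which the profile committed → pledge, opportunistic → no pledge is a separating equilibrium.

149

Under separation: pledge → committed (pays 495); no pledge → opportunistic (pays 346).
Opportunistic: 346 − 0 = 346 ≥ 495 − 216 = 279. Holds regardless of c. ✓
Committed: 495 − c ≥ 346 − 0, so c ≤ 495 − 346 = 149.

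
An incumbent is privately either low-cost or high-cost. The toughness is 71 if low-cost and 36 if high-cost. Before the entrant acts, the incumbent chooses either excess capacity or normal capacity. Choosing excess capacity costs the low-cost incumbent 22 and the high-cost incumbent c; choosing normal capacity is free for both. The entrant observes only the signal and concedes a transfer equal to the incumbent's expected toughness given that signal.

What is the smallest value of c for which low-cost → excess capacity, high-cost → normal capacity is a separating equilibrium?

35

Under separation: excess capacity → low-cost (pays 71); normal capacity → high-cost (pays 36).
Low-cost: 71 − 22 = 49 ≥ 36 − 0 = 36. Holds regardless of c. ✓
High-cost: 36 − 0 ≥ 71 − c, so c ≥ 71 − 36 = 35.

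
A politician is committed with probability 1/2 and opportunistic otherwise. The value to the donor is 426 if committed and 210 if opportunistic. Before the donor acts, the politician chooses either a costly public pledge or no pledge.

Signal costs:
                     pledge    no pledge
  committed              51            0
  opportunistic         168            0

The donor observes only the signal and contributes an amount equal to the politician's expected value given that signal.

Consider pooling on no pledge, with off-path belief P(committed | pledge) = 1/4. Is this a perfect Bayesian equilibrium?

On the equilibrium path (no pledge) the donor holds the prior 1/2 and pays 1/2·426 + 1/2·210 = 318. Off-path (pledge) belief 1/4 gives 1/4·426 + 3/4·210 = 264.
Committed: no pledge gives 318 − 0 = 318; pledge gives 264 − 51 = 213. Stays. ✓
Opportunistic: no pledge gives 318 − 0 = 318; pledge gives 264 − 168 = 96. Stays. ✓
Beliefs are Bayes-consistent on-path and both types best-respond.

Yes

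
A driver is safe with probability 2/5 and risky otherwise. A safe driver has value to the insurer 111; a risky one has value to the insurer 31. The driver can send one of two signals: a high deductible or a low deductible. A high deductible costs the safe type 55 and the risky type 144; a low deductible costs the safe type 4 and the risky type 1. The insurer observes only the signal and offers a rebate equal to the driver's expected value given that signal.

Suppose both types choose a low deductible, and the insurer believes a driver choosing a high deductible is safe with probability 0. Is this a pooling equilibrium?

Yes

At the pooled signal (low deductible) the insurer holds the prior 2/5 and pays 2/5·111 + 3/5·31 = 63. Off-path (high deductible) belief 0 gives 0·111 + 1·31 = 31.
Safe: low deductible gives 63 − 4 = 59; high deductible gives 31 − 55 = -24. Stays. ✓
Risky: low deductible gives 63 − 1 = 62; high deductible gives 31 − 144 = -113. Stays. ✓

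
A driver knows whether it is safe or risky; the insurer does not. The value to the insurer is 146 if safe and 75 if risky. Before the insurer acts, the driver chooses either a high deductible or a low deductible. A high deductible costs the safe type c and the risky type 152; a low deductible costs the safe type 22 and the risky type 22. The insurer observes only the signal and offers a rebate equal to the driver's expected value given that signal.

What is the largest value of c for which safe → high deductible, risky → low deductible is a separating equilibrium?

93

Under separation: high deductible → safe (pays 146); low deductible → risky (pays 75).
Risky: 75 − 22 = 53 ≥ 146 − 152 = -6. Holds regardless of c. ✓
Safe: 146 − c ≥ 75 − 22, so c ≤ 146 − 53 = 93.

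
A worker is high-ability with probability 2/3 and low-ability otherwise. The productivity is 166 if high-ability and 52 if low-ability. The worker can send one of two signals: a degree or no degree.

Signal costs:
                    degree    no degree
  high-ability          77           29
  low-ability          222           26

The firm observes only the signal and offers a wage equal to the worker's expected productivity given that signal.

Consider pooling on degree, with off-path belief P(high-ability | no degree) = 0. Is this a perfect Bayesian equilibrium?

No

On the equilibrium path (degree) the firm holds the prior 2/3 and pays 2/3·166 + 1/3·52 = 128. Off-path (no degree) belief 0 gives 0·166 + 1·52 = 52.
High-ability: degree gives 128 − 77 = 51; no degree gives 52 − 29 = 23. Stays. ✓
Low-ability: degree gives 128 − 222 = -94; no degree gives 52 − 26 = 26. Deviates. ✗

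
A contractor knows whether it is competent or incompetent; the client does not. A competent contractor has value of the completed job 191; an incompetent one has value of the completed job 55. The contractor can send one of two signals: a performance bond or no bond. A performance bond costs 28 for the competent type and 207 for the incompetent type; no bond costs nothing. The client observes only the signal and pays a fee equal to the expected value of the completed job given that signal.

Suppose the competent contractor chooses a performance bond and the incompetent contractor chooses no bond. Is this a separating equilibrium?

Yes

If types separate, bond earns payment 191 and no bond earns 55.
Competent: bond gives 191 − 28 = 163; no bond gives 55 − 0 = 55. No deviation. ✓
Incompetent: no bond gives 55 − 0 = 55; bond gives 191 − 207 = -16. No deviation. ✓
Both incentive constraints hold.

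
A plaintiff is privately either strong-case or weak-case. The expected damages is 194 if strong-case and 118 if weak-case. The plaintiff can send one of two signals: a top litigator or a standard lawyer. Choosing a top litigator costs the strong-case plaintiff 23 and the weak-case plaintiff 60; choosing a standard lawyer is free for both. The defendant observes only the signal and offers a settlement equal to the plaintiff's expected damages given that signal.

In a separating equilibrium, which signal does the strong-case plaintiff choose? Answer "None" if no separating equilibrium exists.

Try strong-case → top litigator, weak-case → standard lawyer:
  If types separate, top litigator earns payment 194 and standard lawyer earns 118.
  Strong-case: top litigator gives 194 − 23 = 171; standard lawyer gives 118 − 0 = 118. No deviation. ✓
  Weak-case: standard lawyer gives 118 − 0 = 118; top litigator gives 194 − 60 = 134. Would deviate. ✗
Try strong-case → standard lawyer, weak-case → top litigator:
  If types separate, standard lawyer earns payment 194 and top litigator earns 118.
  Strong-case: standard lawyer gives 194 − 0 = 194; top litigator gives 118 − 23 = 95. No deviation. ✓
  Weak-case: top litigator gives 118 − 60 = 58; standard lawyer gives 194 − 0 = 194. Would deviate. ✗
Neither assignment is incentive-compatible.

None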